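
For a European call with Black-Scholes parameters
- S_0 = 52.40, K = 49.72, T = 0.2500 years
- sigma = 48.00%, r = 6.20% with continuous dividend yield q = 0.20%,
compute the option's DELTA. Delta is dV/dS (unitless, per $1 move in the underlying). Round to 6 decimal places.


Answer: Delta = 0.655553

Derivation:
d1 = 0.4012471862; d2 = 0.1612471862
phi(d1) = 0.3680861793; exp(-qT) = 0.9995001250; exp(-rT) = 0.9846195068
N(d1) = 0.6558809284
Delta = exp(-qT) * N(d1) = 0.9995001250 * 0.6558809284 = 0.655553


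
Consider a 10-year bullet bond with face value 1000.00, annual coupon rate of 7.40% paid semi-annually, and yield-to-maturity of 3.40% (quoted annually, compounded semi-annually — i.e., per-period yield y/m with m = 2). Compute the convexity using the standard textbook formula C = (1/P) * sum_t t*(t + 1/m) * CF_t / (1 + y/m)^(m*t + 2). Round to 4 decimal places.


Coupon per period c = face * coupon_rate / m = 37.000000
Periods per year m = 2; per-period yield y/m = 0.017000
Number of cashflows N = 20
Cashflows (t years, CF_t, discount factor 1/(1+y/m)^(m*t), PV):
  t = 0.5000: CF_t = 37.000000, DF = 0.983284, PV = 36.381514
  t = 1.0000: CF_t = 37.000000, DF = 0.966848, PV = 35.773367
  t = 1.5000: CF_t = 37.000000, DF = 0.950686, PV = 35.175385
  t = 2.0000: CF_t = 37.000000, DF = 0.934795, PV = 34.587400
  t = 2.5000: CF_t = 37.000000, DF = 0.919169, PV = 34.009243
  t = 3.0000: CF_t = 37.000000, DF = 0.903804, PV = 33.440750
  t = 3.5000: CF_t = 37.000000, DF = 0.888696, PV = 32.881760
  t = 4.0000: CF_t = 37.000000, DF = 0.873841, PV = 32.332114
  t = 4.5000: CF_t = 37.000000, DF = 0.859234, PV = 31.791656
  t = 5.0000: CF_t = 37.000000, DF = 0.844871, PV = 31.260232
  t = 5.5000: CF_t = 37.000000, DF = 0.830748, PV = 30.737691
  t = 6.0000: CF_t = 37.000000, DF = 0.816862, PV = 30.223885
  t = 6.5000: CF_t = 37.000000, DF = 0.803207, PV = 29.718668
  t = 7.0000: CF_t = 37.000000, DF = 0.789781, PV = 29.221895
  t = 7.5000: CF_t = 37.000000, DF = 0.776579, PV = 28.733427
  t = 8.0000: CF_t = 37.000000, DF = 0.763598, PV = 28.253124
  t = 8.5000: CF_t = 37.000000, DF = 0.750834, PV = 27.780850
  t = 9.0000: CF_t = 37.000000, DF = 0.738283, PV = 27.316470
  t = 9.5000: CF_t = 37.000000, DF = 0.725942, PV = 26.859852
  t = 10.0000: CF_t = 1037.000000, DF = 0.713807, PV = 740.218096
Price P = sum_t PV_t = 1336.697378
Convexity numerator sum_t t*(t + 1/m) * CF_t / (1+y/m)^(m*t + 2):
  t = 0.5000: term = 17.587693
  t = 1.0000: term = 51.881100
  t = 1.5000: term = 102.027728
  t = 2.0000: term = 167.203749
  t = 2.5000: term = 246.613199
  t = 3.0000: term = 339.487196
  t = 3.5000: term = 445.083181
  t = 4.0000: term = 562.684173
  t = 4.5000: term = 691.598050
  t = 5.0000: term = 831.156839
  t = 5.5000: term = 980.716034
  t = 6.0000: term = 1139.653924
  t = 6.5000: term = 1307.370939
  t = 7.0000: term = 1483.289016
  t = 7.5000: term = 1666.850980
  t = 8.0000: term = 1857.519939
  t = 8.5000: term = 2054.778693
  t = 9.0000: term = 2258.129167
  t = 9.5000: term = 2467.091846
  t = 10.0000: term = 75146.211615
Convexity = (1/P) * sum = 93816.935061 / 1336.697378 = 70.185621

Answer: Convexity = 70.1856


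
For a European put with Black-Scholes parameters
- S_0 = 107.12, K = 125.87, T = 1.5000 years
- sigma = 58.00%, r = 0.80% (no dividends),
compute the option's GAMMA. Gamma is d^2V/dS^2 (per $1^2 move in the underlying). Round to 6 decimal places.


d1 = 0.1449986336; d2 = -0.5653533918
phi(d1) = 0.3947704449; exp(-qT) = 1.0000000000; exp(-rT) = 0.9880717129
Gamma = exp(-qT) * phi(d1) / (S * sigma * sqrt(T)) = 1.0000000000 * 0.3947704449 / (107.1200 * 0.5800 * 1.2247448714) = 0.005188

Answer: Gamma = 0.005188


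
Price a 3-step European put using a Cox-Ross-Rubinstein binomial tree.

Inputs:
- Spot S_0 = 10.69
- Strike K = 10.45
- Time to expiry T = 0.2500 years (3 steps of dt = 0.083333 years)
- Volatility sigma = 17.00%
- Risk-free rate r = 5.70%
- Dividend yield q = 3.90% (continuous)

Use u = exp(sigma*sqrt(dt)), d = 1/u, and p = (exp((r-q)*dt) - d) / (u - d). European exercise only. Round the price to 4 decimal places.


Answer: Price = V(0,0) = 0.2480

Derivation:
dt = T/N = 0.083333
u = exp(sigma*sqrt(dt)) = 1.050299; d = 1/u = 0.952110
p = (exp((r-q)*dt) - d) / (u - d) = 0.503022
Discount per step: exp(-r*dt) = 0.995261
Stock lattice S(k, i) with i counting down-moves:
  k=0: S(0,0) = 10.6900
  k=1: S(1,0) = 11.2277; S(1,1) = 10.1781
  k=2: S(2,0) = 11.7924; S(2,1) = 10.6900; S(2,2) = 9.6906
  k=3: S(3,0) = 12.3856; S(3,1) = 11.2277; S(3,2) = 10.1781; S(3,3) = 9.2265
Terminal payoffs V(N, i) = max(K - S_T, 0):
  V(3,0) = 0.000000; V(3,1) = 0.000000; V(3,2) = 0.271945; V(3,3) = 1.223457
Backward induction: V(k, i) = exp(-r*dt) * [p * V(k+1, i) + (1-p) * V(k+1, i+1)].
  V(2,0) = exp(-r*dt) * [p*0.000000 + (1-p)*0.000000] = 0.000000
  V(2,1) = exp(-r*dt) * [p*0.000000 + (1-p)*0.271945] = 0.134510
  V(2,2) = exp(-r*dt) * [p*0.271945 + (1-p)*1.223457] = 0.741296
  V(1,0) = exp(-r*dt) * [p*0.000000 + (1-p)*0.134510] = 0.066532
  V(1,1) = exp(-r*dt) * [p*0.134510 + (1-p)*0.741296] = 0.434003
  V(0,0) = exp(-r*dt) * [p*0.066532 + (1-p)*0.434003] = 0.247976


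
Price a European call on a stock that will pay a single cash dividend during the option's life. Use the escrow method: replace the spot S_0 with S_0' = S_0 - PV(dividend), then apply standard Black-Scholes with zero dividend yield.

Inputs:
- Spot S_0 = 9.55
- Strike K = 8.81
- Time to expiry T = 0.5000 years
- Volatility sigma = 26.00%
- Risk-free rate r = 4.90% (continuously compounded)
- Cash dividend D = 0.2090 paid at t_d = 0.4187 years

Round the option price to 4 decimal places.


PV(D) = D * exp(-r * t_d) = 0.2090 * 0.97969273 = 0.20475578
S_0' = S_0 - PV(D) = 9.5500 - 0.20475578 = 9.34524422
d1 = (ln(S_0'/K) + (r + sigma^2/2)*T) / (sigma*sqrt(T)) = 0.54599595
d2 = d1 - sigma*sqrt(T) = 0.36214819
exp(-rT) = 0.97579769
N(d1) = 0.70746564; N(d2) = 0.64137935
C = S_0' * N(d1) - K * exp(-rT) * N(d2) = 9.34524422 * 0.70746564 - 8.8100 * 0.97579769 * 0.64137935 = 1.0976

Answer: Price = 1.0976


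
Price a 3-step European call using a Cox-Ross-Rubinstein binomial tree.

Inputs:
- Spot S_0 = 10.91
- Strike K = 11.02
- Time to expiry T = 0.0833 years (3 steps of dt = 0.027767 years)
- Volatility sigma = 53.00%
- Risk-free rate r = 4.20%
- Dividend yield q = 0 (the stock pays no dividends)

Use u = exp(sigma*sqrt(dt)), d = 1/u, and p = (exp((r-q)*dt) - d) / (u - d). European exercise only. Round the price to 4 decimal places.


Answer: Price = V(0,0) = 0.6874

Derivation:
dt = T/N = 0.027767
u = exp(sigma*sqrt(dt)) = 1.092333; d = 1/u = 0.915472
p = (exp((r-q)*dt) - d) / (u - d) = 0.484533
Discount per step: exp(-r*dt) = 0.998834
Stock lattice S(k, i) with i counting down-moves:
  k=0: S(0,0) = 10.9100
  k=1: S(1,0) = 11.9174; S(1,1) = 9.9878
  k=2: S(2,0) = 13.0177; S(2,1) = 10.9100; S(2,2) = 9.1435
  k=3: S(3,0) = 14.2197; S(3,1) = 11.9174; S(3,2) = 9.9878; S(3,3) = 8.3707
Terminal payoffs V(N, i) = max(S_T - K, 0):
  V(3,0) = 3.199678; V(3,1) = 0.897352; V(3,2) = 0.000000; V(3,3) = 0.000000
Backward induction: V(k, i) = exp(-r*dt) * [p * V(k+1, i) + (1-p) * V(k+1, i+1)].
  V(2,0) = exp(-r*dt) * [p*3.199678 + (1-p)*0.897352] = 2.010559
  V(2,1) = exp(-r*dt) * [p*0.897352 + (1-p)*0.000000] = 0.434290
  V(2,2) = exp(-r*dt) * [p*0.000000 + (1-p)*0.000000] = 0.000000
  V(1,0) = exp(-r*dt) * [p*2.010559 + (1-p)*0.434290] = 1.196648
  V(1,1) = exp(-r*dt) * [p*0.434290 + (1-p)*0.000000] = 0.210183
  V(0,0) = exp(-r*dt) * [p*1.196648 + (1-p)*0.210183] = 0.687356


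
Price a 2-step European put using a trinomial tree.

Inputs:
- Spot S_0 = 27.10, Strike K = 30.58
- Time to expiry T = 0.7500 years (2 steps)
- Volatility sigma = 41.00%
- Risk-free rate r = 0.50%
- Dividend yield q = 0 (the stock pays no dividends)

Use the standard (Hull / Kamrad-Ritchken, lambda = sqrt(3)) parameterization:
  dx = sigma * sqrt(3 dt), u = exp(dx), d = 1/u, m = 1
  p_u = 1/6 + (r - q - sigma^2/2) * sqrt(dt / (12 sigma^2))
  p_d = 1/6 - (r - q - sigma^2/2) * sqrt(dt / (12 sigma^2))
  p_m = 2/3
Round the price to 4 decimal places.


Answer: Price = V(0,0) = 5.9737

Derivation:
dt = T/N = 0.375000; dx = sigma*sqrt(3*dt) = 0.434871
u = exp(dx) = 1.544763; d = 1/u = 0.647348
p_u = 0.132583, p_m = 0.666667, p_d = 0.200750
Discount per step: exp(-r*dt) = 0.998127
Stock lattice S(k, j) with j the centered position index:
  k=0: S(0,+0) = 27.1000
  k=1: S(1,-1) = 17.5431; S(1,+0) = 27.1000; S(1,+1) = 41.8631
  k=2: S(2,-2) = 11.3565; S(2,-1) = 17.5431; S(2,+0) = 27.1000; S(2,+1) = 41.8631; S(2,+2) = 64.6686
Terminal payoffs V(N, j) = max(K - S_T, 0):
  V(2,-2) = 19.223476; V(2,-1) = 13.036859; V(2,+0) = 3.480000; V(2,+1) = 0.000000; V(2,+2) = 0.000000
Backward induction: V(k, j) = exp(-r*dt) * [p_u * V(k+1, j+1) + p_m * V(k+1, j) + p_d * V(k+1, j-1)]
  V(1,-1) = exp(-r*dt) * [p_u*3.480000 + p_m*13.036859 + p_d*19.223476] = 12.987369
  V(1,+0) = exp(-r*dt) * [p_u*0.000000 + p_m*3.480000 + p_d*13.036859] = 4.927902
  V(1,+1) = exp(-r*dt) * [p_u*0.000000 + p_m*0.000000 + p_d*3.480000] = 0.697302
  V(0,+0) = exp(-r*dt) * [p_u*0.697302 + p_m*4.927902 + p_d*12.987369] = 5.973723


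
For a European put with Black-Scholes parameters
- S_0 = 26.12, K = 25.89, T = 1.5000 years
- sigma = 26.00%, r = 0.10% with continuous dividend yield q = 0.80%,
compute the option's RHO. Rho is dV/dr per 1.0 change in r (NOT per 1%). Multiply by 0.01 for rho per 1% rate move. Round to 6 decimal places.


d1 = 0.1540179817; d2 = -0.1644156848
phi(d1) = 0.3942384686; exp(-qT) = 0.9880717129; exp(-rT) = 0.9985011244
N(-d2) = 0.5652980415
Rho = -K*T*exp(-rT)*N(-d2) = -25.8900 * 1.5000 * 0.9985011244 * 0.5652980415 = -21.920444

Answer: Rho = -21.920444


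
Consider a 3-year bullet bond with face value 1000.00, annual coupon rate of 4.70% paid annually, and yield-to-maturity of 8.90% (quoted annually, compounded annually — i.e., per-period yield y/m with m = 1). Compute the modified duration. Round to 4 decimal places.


Coupon per period c = face * coupon_rate / m = 47.000000
Periods per year m = 1; per-period yield y/m = 0.089000
Number of cashflows N = 3
Cashflows (t years, CF_t, discount factor 1/(1+y/m)^(m*t), PV):
  t = 1.0000: CF_t = 47.000000, DF = 0.918274, PV = 43.158861
  t = 2.0000: CF_t = 47.000000, DF = 0.843226, PV = 39.631645
  t = 3.0000: CF_t = 1047.000000, DF = 0.774313, PV = 810.705356
Price P = sum_t PV_t = 893.495863
First compute Macaulay numerator sum_t t * PV_t:
  t * PV_t at t = 1.0000: 43.158861
  t * PV_t at t = 2.0000: 79.263290
  t * PV_t at t = 3.0000: 2432.116069
Macaulay duration D = 2554.538220 / 893.495863 = 2.859038
Modified duration = D / (1 + y/m) = 2.859038 / (1 + 0.089000) = 2.625379

Answer: Modified duration = 2.6254


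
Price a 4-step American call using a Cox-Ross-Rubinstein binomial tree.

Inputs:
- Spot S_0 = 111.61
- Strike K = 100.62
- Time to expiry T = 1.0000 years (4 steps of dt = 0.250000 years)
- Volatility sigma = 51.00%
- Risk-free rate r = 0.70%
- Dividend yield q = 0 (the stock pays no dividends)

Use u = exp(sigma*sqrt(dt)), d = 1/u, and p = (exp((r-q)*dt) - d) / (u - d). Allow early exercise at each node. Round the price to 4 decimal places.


dt = T/N = 0.250000
u = exp(sigma*sqrt(dt)) = 1.290462; d = 1/u = 0.774916
p = (exp((r-q)*dt) - d) / (u - d) = 0.439991
Discount per step: exp(-r*dt) = 0.998252
Stock lattice S(k, i) with i counting down-moves:
  k=0: S(0,0) = 111.6100
  k=1: S(1,0) = 144.0284; S(1,1) = 86.4884
  k=2: S(2,0) = 185.8632; S(2,1) = 111.6100; S(2,2) = 67.0213
  k=3: S(3,0) = 239.8493; S(3,1) = 144.0284; S(3,2) = 86.4884; S(3,3) = 51.9359
  k=4: S(4,0) = 309.5163; S(4,1) = 185.8632; S(4,2) = 111.6100; S(4,3) = 67.0213; S(4,4) = 40.2460
Terminal payoffs V(N, i) = max(S_T - K, 0):
  V(4,0) = 208.896268; V(4,1) = 85.243150; V(4,2) = 10.990000; V(4,3) = 0.000000; V(4,4) = 0.000000
Backward induction: V(k, i) = exp(-r*dt) * [p * V(k+1, i) + (1-p) * V(k+1, i+1)]; then take max(V_cont, immediate exercise) for American.
  V(3,0) = exp(-r*dt) * [p*208.896268 + (1-p)*85.243150] = 139.405193; exercise = 139.229262; V(3,0) = max -> 139.405193
  V(3,1) = exp(-r*dt) * [p*85.243150 + (1-p)*10.990000] = 43.584353; exercise = 43.408422; V(3,1) = max -> 43.584353
  V(3,2) = exp(-r*dt) * [p*10.990000 + (1-p)*0.000000] = 4.827043; exercise = 0.000000; V(3,2) = max -> 4.827043
  V(3,3) = exp(-r*dt) * [p*0.000000 + (1-p)*0.000000] = 0.000000; exercise = 0.000000; V(3,3) = max -> 0.000000
  V(2,0) = exp(-r*dt) * [p*139.405193 + (1-p)*43.584353] = 85.594705; exercise = 85.243150; V(2,0) = max -> 85.594705
  V(2,1) = exp(-r*dt) * [p*43.584353 + (1-p)*4.827043] = 21.841640; exercise = 10.990000; V(2,1) = max -> 21.841640
  V(2,2) = exp(-r*dt) * [p*4.827043 + (1-p)*0.000000] = 2.120140; exercise = 0.000000; V(2,2) = max -> 2.120140
  V(1,0) = exp(-r*dt) * [p*85.594705 + (1-p)*21.841640] = 49.805157; exercise = 43.408422; V(1,0) = max -> 49.805157
  V(1,1) = exp(-r*dt) * [p*21.841640 + (1-p)*2.120140] = 10.778537; exercise = 0.000000; V(1,1) = max -> 10.778537
  V(0,0) = exp(-r*dt) * [p*49.805157 + (1-p)*10.778537] = 27.901015; exercise = 10.990000; V(0,0) = max -> 27.901015

Answer: Price = V(0,0) = 27.9010


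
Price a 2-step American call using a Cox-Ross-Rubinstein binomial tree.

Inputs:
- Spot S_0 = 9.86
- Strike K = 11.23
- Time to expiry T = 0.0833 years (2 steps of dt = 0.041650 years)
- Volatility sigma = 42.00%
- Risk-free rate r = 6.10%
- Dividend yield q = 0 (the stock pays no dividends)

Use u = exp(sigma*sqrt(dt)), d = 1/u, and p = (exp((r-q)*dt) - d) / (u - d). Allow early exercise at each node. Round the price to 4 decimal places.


Answer: Price = V(0,0) = 0.1148

Derivation:
dt = T/N = 0.041650
u = exp(sigma*sqrt(dt)) = 1.089496; d = 1/u = 0.917856
p = (exp((r-q)*dt) - d) / (u - d) = 0.493405
Discount per step: exp(-r*dt) = 0.997463
Stock lattice S(k, i) with i counting down-moves:
  k=0: S(0,0) = 9.8600
  k=1: S(1,0) = 10.7424; S(1,1) = 9.0501
  k=2: S(2,0) = 11.7038; S(2,1) = 9.8600; S(2,2) = 8.3066
Terminal payoffs V(N, i) = max(S_T - K, 0):
  V(2,0) = 0.473830; V(2,1) = 0.000000; V(2,2) = 0.000000
Backward induction: V(k, i) = exp(-r*dt) * [p * V(k+1, i) + (1-p) * V(k+1, i+1)]; then take max(V_cont, immediate exercise) for American.
  V(1,0) = exp(-r*dt) * [p*0.473830 + (1-p)*0.000000] = 0.233197; exercise = 0.000000; V(1,0) = max -> 0.233197
  V(1,1) = exp(-r*dt) * [p*0.000000 + (1-p)*0.000000] = 0.000000; exercise = 0.000000; V(1,1) = max -> 0.000000
  V(0,0) = exp(-r*dt) * [p*0.233197 + (1-p)*0.000000] = 0.114769; exercise = 0.000000; V(0,0) = max -> 0.114769


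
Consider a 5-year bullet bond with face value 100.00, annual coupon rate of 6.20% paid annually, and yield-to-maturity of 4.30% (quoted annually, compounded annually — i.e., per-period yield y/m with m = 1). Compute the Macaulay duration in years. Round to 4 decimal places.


Coupon per period c = face * coupon_rate / m = 6.200000
Periods per year m = 1; per-period yield y/m = 0.043000
Number of cashflows N = 5
Cashflows (t years, CF_t, discount factor 1/(1+y/m)^(m*t), PV):
  t = 1.0000: CF_t = 6.200000, DF = 0.958773, PV = 5.944391
  t = 2.0000: CF_t = 6.200000, DF = 0.919245, PV = 5.699320
  t = 3.0000: CF_t = 6.200000, DF = 0.881347, PV = 5.464353
  t = 4.0000: CF_t = 6.200000, DF = 0.845012, PV = 5.239073
  t = 5.0000: CF_t = 106.200000, DF = 0.810174, PV = 86.040510
Price P = sum_t PV_t = 108.387648
Macaulay numerator sum_t t * PV_t:
  t * PV_t at t = 1.0000: 5.944391
  t * PV_t at t = 2.0000: 11.398641
  t * PV_t at t = 3.0000: 16.393060
  t * PV_t at t = 4.0000: 20.956292
  t * PV_t at t = 5.0000: 430.202549
Macaulay duration D = (sum_t t * PV_t) / P = 484.894933 / 108.387648 = 4.473710

Answer: Macaulay duration = 4.4737 years


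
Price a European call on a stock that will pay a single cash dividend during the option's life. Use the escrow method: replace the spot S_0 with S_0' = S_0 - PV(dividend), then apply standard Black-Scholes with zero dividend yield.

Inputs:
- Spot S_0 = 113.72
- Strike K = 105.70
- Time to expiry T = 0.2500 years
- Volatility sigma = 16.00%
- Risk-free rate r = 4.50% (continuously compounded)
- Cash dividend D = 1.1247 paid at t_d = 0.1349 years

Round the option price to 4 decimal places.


Answer: Price = 8.9069

Derivation:
PV(D) = D * exp(-r * t_d) = 1.1247 * 0.99394789 = 1.11789319
S_0' = S_0 - PV(D) = 113.7200 - 1.11789319 = 112.60210681
d1 = (ln(S_0'/K) + (r + sigma^2/2)*T) / (sigma*sqrt(T)) = 0.97131917
d2 = d1 - sigma*sqrt(T) = 0.89131917
exp(-rT) = 0.98881304
N(d1) = 0.83430532; N(d2) = 0.81362102
C = S_0' * N(d1) - K * exp(-rT) * N(d2) = 112.60210681 * 0.83430532 - 105.7000 * 0.98881304 * 0.81362102 = 8.9069


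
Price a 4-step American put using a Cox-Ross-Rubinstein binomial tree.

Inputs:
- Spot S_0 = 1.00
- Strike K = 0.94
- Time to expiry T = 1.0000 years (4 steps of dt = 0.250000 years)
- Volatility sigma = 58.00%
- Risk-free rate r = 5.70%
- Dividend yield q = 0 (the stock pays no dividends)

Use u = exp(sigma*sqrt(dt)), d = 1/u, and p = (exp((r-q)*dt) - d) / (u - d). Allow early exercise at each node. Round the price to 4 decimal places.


dt = T/N = 0.250000
u = exp(sigma*sqrt(dt)) = 1.336427; d = 1/u = 0.748264
p = (exp((r-q)*dt) - d) / (u - d) = 0.452405
Discount per step: exp(-r*dt) = 0.985851
Stock lattice S(k, i) with i counting down-moves:
  k=0: S(0,0) = 1.0000
  k=1: S(1,0) = 1.3364; S(1,1) = 0.7483
  k=2: S(2,0) = 1.7860; S(2,1) = 1.0000; S(2,2) = 0.5599
  k=3: S(3,0) = 2.3869; S(3,1) = 1.3364; S(3,2) = 0.7483; S(3,3) = 0.4190
  k=4: S(4,0) = 3.1899; S(4,1) = 1.7860; S(4,2) = 1.0000; S(4,3) = 0.5599; S(4,4) = 0.3135
Terminal payoffs V(N, i) = max(K - S_T, 0):
  V(4,0) = 0.000000; V(4,1) = 0.000000; V(4,2) = 0.000000; V(4,3) = 0.380102; V(4,4) = 0.626514
Backward induction: V(k, i) = exp(-r*dt) * [p * V(k+1, i) + (1-p) * V(k+1, i+1)]; then take max(V_cont, immediate exercise) for American.
  V(3,0) = exp(-r*dt) * [p*0.000000 + (1-p)*0.000000] = 0.000000; exercise = 0.000000; V(3,0) = max -> 0.000000
  V(3,1) = exp(-r*dt) * [p*0.000000 + (1-p)*0.000000] = 0.000000; exercise = 0.000000; V(3,1) = max -> 0.000000
  V(3,2) = exp(-r*dt) * [p*0.000000 + (1-p)*0.380102] = 0.205197; exercise = 0.191736; V(3,2) = max -> 0.205197
  V(3,3) = exp(-r*dt) * [p*0.380102 + (1-p)*0.626514] = 0.507748; exercise = 0.521048; V(3,3) = max -> 0.521048
  V(2,0) = exp(-r*dt) * [p*0.000000 + (1-p)*0.000000] = 0.000000; exercise = 0.000000; V(2,0) = max -> 0.000000
  V(2,1) = exp(-r*dt) * [p*0.000000 + (1-p)*0.205197] = 0.110775; exercise = 0.000000; V(2,1) = max -> 0.110775
  V(2,2) = exp(-r*dt) * [p*0.205197 + (1-p)*0.521048] = 0.372805; exercise = 0.380102; V(2,2) = max -> 0.380102
  V(1,0) = exp(-r*dt) * [p*0.000000 + (1-p)*0.110775] = 0.059801; exercise = 0.000000; V(1,0) = max -> 0.059801
  V(1,1) = exp(-r*dt) * [p*0.110775 + (1-p)*0.380102] = 0.254603; exercise = 0.191736; V(1,1) = max -> 0.254603
  V(0,0) = exp(-r*dt) * [p*0.059801 + (1-p)*0.254603] = 0.164118; exercise = 0.000000; V(0,0) = max -> 0.164118

Answer: Price = V(0,0) = 0.1641


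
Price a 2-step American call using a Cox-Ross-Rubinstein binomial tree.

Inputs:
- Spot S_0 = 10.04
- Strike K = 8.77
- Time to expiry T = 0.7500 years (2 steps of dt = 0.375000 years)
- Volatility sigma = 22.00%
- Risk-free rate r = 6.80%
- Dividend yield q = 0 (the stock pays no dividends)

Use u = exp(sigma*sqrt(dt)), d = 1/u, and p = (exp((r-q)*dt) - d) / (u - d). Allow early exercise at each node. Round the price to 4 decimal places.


Answer: Price = V(0,0) = 1.9069

Derivation:
dt = T/N = 0.375000
u = exp(sigma*sqrt(dt)) = 1.144219; d = 1/u = 0.873959
p = (exp((r-q)*dt) - d) / (u - d) = 0.561937
Discount per step: exp(-r*dt) = 0.974822
Stock lattice S(k, i) with i counting down-moves:
  k=0: S(0,0) = 10.0400
  k=1: S(1,0) = 11.4880; S(1,1) = 8.7745
  k=2: S(2,0) = 13.1447; S(2,1) = 10.0400; S(2,2) = 7.6686
Terminal payoffs V(N, i) = max(S_T - K, 0):
  V(2,0) = 4.374731; V(2,1) = 1.270000; V(2,2) = 0.000000
Backward induction: V(k, i) = exp(-r*dt) * [p * V(k+1, i) + (1-p) * V(k+1, i+1)]; then take max(V_cont, immediate exercise) for American.
  V(1,0) = exp(-r*dt) * [p*4.374731 + (1-p)*1.270000] = 2.938762; exercise = 2.717954; V(1,0) = max -> 2.938762
  V(1,1) = exp(-r*dt) * [p*1.270000 + (1-p)*0.000000] = 0.695692; exercise = 0.004547; V(1,1) = max -> 0.695692
  V(0,0) = exp(-r*dt) * [p*2.938762 + (1-p)*0.695692] = 1.906906; exercise = 1.270000; V(0,0) = max -> 1.906906


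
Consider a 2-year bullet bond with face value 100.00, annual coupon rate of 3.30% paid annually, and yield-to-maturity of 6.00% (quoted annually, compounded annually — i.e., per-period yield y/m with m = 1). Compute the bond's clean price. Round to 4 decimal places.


Coupon per period c = face * coupon_rate / m = 3.300000
Periods per year m = 1; per-period yield y/m = 0.060000
Number of cashflows N = 2
Cashflows (t years, CF_t, discount factor 1/(1+y/m)^(m*t), PV):
  t = 1.0000: CF_t = 3.300000, DF = 0.943396, PV = 3.113208
  t = 2.0000: CF_t = 103.300000, DF = 0.889996, PV = 91.936632
Price P = sum_t PV_t = 95.049840

Answer: Price = 95.0498


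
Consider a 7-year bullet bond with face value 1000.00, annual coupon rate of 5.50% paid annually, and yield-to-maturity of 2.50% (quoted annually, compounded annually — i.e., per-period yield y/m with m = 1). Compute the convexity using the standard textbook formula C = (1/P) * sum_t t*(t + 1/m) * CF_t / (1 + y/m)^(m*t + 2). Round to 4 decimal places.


Coupon per period c = face * coupon_rate / m = 55.000000
Periods per year m = 1; per-period yield y/m = 0.025000
Number of cashflows N = 7
Cashflows (t years, CF_t, discount factor 1/(1+y/m)^(m*t), PV):
  t = 1.0000: CF_t = 55.000000, DF = 0.975610, PV = 53.658537
  t = 2.0000: CF_t = 55.000000, DF = 0.951814, PV = 52.349792
  t = 3.0000: CF_t = 55.000000, DF = 0.928599, PV = 51.072968
  t = 4.0000: CF_t = 55.000000, DF = 0.905951, PV = 49.827285
  t = 5.0000: CF_t = 55.000000, DF = 0.883854, PV = 48.611986
  t = 6.0000: CF_t = 55.000000, DF = 0.862297, PV = 47.426328
  t = 7.0000: CF_t = 1055.000000, DF = 0.841265, PV = 887.534823
Price P = sum_t PV_t = 1190.481718
Convexity numerator sum_t t*(t + 1/m) * CF_t / (1+y/m)^(m*t + 2):
  t = 1.0000: term = 102.145935
  t = 2.0000: term = 298.963713
  t = 3.0000: term = 583.343830
  t = 4.0000: term = 948.526553
  t = 5.0000: term = 1388.087638
  t = 6.0000: term = 1895.924579
  t = 7.0000: term = 47307.031613
Convexity = (1/P) * sum = 52524.023860 / 1190.481718 = 44.119975

Answer: Convexity = 44.1200


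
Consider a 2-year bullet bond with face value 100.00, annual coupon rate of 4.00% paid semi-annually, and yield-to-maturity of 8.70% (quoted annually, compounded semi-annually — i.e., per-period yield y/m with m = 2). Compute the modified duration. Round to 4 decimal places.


Answer: Modified duration = 1.8581

Derivation:
Coupon per period c = face * coupon_rate / m = 2.000000
Periods per year m = 2; per-period yield y/m = 0.043500
Number of cashflows N = 4
Cashflows (t years, CF_t, discount factor 1/(1+y/m)^(m*t), PV):
  t = 0.5000: CF_t = 2.000000, DF = 0.958313, PV = 1.916627
  t = 1.0000: CF_t = 2.000000, DF = 0.918365, PV = 1.836729
  t = 1.5000: CF_t = 2.000000, DF = 0.880081, PV = 1.760162
  t = 2.0000: CF_t = 102.000000, DF = 0.843393, PV = 86.026124
Price P = sum_t PV_t = 91.539642
First compute Macaulay numerator sum_t t * PV_t:
  t * PV_t at t = 0.5000: 0.958313
  t * PV_t at t = 1.0000: 1.836729
  t * PV_t at t = 1.5000: 2.640243
  t * PV_t at t = 2.0000: 172.052249
Macaulay duration D = 177.487534 / 91.539642 = 1.938914
Modified duration = D / (1 + y/m) = 1.938914 / (1 + 0.043500) = 1.858088


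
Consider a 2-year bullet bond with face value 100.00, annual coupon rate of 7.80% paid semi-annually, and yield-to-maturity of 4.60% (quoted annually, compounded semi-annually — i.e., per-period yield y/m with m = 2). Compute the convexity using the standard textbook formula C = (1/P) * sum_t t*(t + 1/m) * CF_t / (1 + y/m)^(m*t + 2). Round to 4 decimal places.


Answer: Convexity = 4.4400

Derivation:
Coupon per period c = face * coupon_rate / m = 3.900000
Periods per year m = 2; per-period yield y/m = 0.023000
Number of cashflows N = 4
Cashflows (t years, CF_t, discount factor 1/(1+y/m)^(m*t), PV):
  t = 0.5000: CF_t = 3.900000, DF = 0.977517, PV = 3.812317
  t = 1.0000: CF_t = 3.900000, DF = 0.955540, PV = 3.726605
  t = 1.5000: CF_t = 3.900000, DF = 0.934056, PV = 3.642820
  t = 2.0000: CF_t = 103.900000, DF = 0.913056, PV = 94.866529
Price P = sum_t PV_t = 106.048271
Convexity numerator sum_t t*(t + 1/m) * CF_t / (1+y/m)^(m*t + 2):
  t = 0.5000: term = 1.821410
  t = 1.0000: term = 5.341378
  t = 1.5000: term = 10.442577
  t = 2.0000: term = 453.243672
Convexity = (1/P) * sum = 470.849038 / 106.048271 = 4.439950


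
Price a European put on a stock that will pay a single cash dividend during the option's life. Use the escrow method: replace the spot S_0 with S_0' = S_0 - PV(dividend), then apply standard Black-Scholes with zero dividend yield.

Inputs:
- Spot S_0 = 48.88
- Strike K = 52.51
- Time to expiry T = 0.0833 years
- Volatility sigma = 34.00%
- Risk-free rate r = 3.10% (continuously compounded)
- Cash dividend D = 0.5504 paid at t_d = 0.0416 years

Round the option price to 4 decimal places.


Answer: Price = 4.6178

Derivation:
PV(D) = D * exp(-r * t_d) = 0.5504 * 0.99871123 = 0.54969066
S_0' = S_0 - PV(D) = 48.8800 - 0.54969066 = 48.33030934
d1 = (ln(S_0'/K) + (r + sigma^2/2)*T) / (sigma*sqrt(T)) = -0.76987433
d2 = d1 - sigma*sqrt(T) = -0.86800424
exp(-rT) = 0.99742103
N(-d1) = 0.77931278; N(-d2) = 0.80730399
P = K * exp(-rT) * N(-d2) - S_0' * N(-d1) = 52.5100 * 0.99742103 * 0.80730399 - 48.33030934 * 0.77931278 = 4.6178


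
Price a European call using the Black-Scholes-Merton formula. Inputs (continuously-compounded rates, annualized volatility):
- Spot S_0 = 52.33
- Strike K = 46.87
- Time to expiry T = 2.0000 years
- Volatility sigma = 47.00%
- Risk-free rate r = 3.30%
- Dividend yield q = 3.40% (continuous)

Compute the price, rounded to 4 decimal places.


Answer: Price = 14.7370

Derivation:
d1 = (ln(S/K) + (r - q + 0.5*sigma^2) * T) / (sigma * sqrt(T)) = 0.49511317
d2 = d1 - sigma * sqrt(T) = -0.16956720
exp(-rT) = 0.93613086; exp(-qT) = 0.93426047
C = S_0 * exp(-qT) * N(d1) - K * exp(-rT) * N(d2)
N(d1) = 0.68973988; N(d2) = 0.43267526
C = 52.3300 * 0.93426047 * 0.68973988 - 46.8700 * 0.93613086 * 0.43267526 = 14.7370


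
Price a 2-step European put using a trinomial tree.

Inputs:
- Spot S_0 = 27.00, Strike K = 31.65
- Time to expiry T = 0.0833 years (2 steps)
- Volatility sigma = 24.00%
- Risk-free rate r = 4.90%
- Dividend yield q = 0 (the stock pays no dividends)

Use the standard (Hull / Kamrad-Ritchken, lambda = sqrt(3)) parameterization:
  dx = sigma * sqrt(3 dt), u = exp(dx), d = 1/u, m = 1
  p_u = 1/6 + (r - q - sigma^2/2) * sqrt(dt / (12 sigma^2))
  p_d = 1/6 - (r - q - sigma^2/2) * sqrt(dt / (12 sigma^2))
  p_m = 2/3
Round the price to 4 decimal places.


dt = T/N = 0.041650; dx = sigma*sqrt(3*dt) = 0.084836
u = exp(dx) = 1.088538; d = 1/u = 0.918663
p_u = 0.171625, p_m = 0.666667, p_d = 0.161708
Discount per step: exp(-r*dt) = 0.997961
Stock lattice S(k, j) with j the centered position index:
  k=0: S(0,+0) = 27.0000
  k=1: S(1,-1) = 24.8039; S(1,+0) = 27.0000; S(1,+1) = 29.3905
  k=2: S(2,-2) = 22.7864; S(2,-1) = 24.8039; S(2,+0) = 27.0000; S(2,+1) = 29.3905; S(2,+2) = 31.9927
Terminal payoffs V(N, j) = max(K - S_T, 0):
  V(2,-2) = 8.863570; V(2,-1) = 6.846097; V(2,+0) = 4.650000; V(2,+1) = 2.259464; V(2,+2) = 0.000000
Backward induction: V(k, j) = exp(-r*dt) * [p_u * V(k+1, j+1) + p_m * V(k+1, j) + p_d * V(k+1, j-1)]
  V(1,-1) = exp(-r*dt) * [p_u*4.650000 + p_m*6.846097 + p_d*8.863570] = 6.781579
  V(1,+0) = exp(-r*dt) * [p_u*2.259464 + p_m*4.650000 + p_d*6.846097] = 4.585483
  V(1,+1) = exp(-r*dt) * [p_u*0.000000 + p_m*2.259464 + p_d*4.650000] = 2.253648
  V(0,+0) = exp(-r*dt) * [p_u*2.253648 + p_m*4.585483 + p_d*6.781579] = 4.531151

Answer: Price = V(0,0) = 4.5312


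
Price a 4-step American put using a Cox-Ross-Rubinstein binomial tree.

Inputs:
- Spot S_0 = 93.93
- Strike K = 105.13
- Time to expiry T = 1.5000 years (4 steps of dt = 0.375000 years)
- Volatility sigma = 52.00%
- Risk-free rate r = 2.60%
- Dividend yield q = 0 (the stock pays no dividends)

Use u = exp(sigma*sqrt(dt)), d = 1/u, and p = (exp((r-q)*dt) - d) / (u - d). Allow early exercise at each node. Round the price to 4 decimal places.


Answer: Price = V(0,0) = 29.1550

Derivation:
dt = T/N = 0.375000
u = exp(sigma*sqrt(dt)) = 1.374972; d = 1/u = 0.727287
p = (exp((r-q)*dt) - d) / (u - d) = 0.436185
Discount per step: exp(-r*dt) = 0.990297
Stock lattice S(k, i) with i counting down-moves:
  k=0: S(0,0) = 93.9300
  k=1: S(1,0) = 129.1512; S(1,1) = 68.3141
  k=2: S(2,0) = 177.5793; S(2,1) = 93.9300; S(2,2) = 49.6840
  k=3: S(3,0) = 244.1666; S(3,1) = 129.1512; S(3,2) = 68.3141; S(3,3) = 36.1345
  k=4: S(4,0) = 335.7224; S(4,1) = 177.5793; S(4,2) = 93.9300; S(4,3) = 49.6840; S(4,4) = 26.2802
Terminal payoffs V(N, i) = max(K - S_T, 0):
  V(4,0) = 0.000000; V(4,1) = 0.000000; V(4,2) = 11.200000; V(4,3) = 55.446023; V(4,4) = 78.849817
Backward induction: V(k, i) = exp(-r*dt) * [p * V(k+1, i) + (1-p) * V(k+1, i+1)]; then take max(V_cont, immediate exercise) for American.
  V(3,0) = exp(-r*dt) * [p*0.000000 + (1-p)*0.000000] = 0.000000; exercise = 0.000000; V(3,0) = max -> 0.000000
  V(3,1) = exp(-r*dt) * [p*0.000000 + (1-p)*11.200000] = 6.253461; exercise = 0.000000; V(3,1) = max -> 6.253461
  V(3,2) = exp(-r*dt) * [p*11.200000 + (1-p)*55.446023] = 35.795865; exercise = 36.815902; V(3,2) = max -> 36.815902
  V(3,3) = exp(-r*dt) * [p*55.446023 + (1-p)*78.849817] = 67.975437; exercise = 68.995473; V(3,3) = max -> 68.995473
  V(2,0) = exp(-r*dt) * [p*0.000000 + (1-p)*6.253461] = 3.491587; exercise = 0.000000; V(2,0) = max -> 3.491587
  V(2,1) = exp(-r*dt) * [p*6.253461 + (1-p)*36.815902] = 23.257165; exercise = 11.200000; V(2,1) = max -> 23.257165
  V(2,2) = exp(-r*dt) * [p*36.815902 + (1-p)*68.995473] = 54.425986; exercise = 55.446023; V(2,2) = max -> 55.446023
  V(1,0) = exp(-r*dt) * [p*3.491587 + (1-p)*23.257165] = 14.493716; exercise = 0.000000; V(1,0) = max -> 14.493716
  V(1,1) = exp(-r*dt) * [p*23.257165 + (1-p)*55.446023] = 41.003989; exercise = 36.815902; V(1,1) = max -> 41.003989
  V(0,0) = exp(-r*dt) * [p*14.493716 + (1-p)*41.003989] = 29.154961; exercise = 11.200000; V(0,0) = max -> 29.154961


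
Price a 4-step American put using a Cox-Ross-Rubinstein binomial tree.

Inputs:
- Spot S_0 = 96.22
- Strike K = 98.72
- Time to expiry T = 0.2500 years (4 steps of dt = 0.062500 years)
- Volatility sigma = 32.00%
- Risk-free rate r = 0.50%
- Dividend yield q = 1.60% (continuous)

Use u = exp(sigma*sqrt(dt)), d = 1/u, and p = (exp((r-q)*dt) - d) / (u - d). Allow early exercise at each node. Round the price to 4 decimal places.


dt = T/N = 0.062500
u = exp(sigma*sqrt(dt)) = 1.083287; d = 1/u = 0.923116
p = (exp((r-q)*dt) - d) / (u - d) = 0.475720
Discount per step: exp(-r*dt) = 0.999688
Stock lattice S(k, i) with i counting down-moves:
  k=0: S(0,0) = 96.2200
  k=1: S(1,0) = 104.2339; S(1,1) = 88.8223
  k=2: S(2,0) = 112.9152; S(2,1) = 96.2200; S(2,2) = 81.9933
  k=3: S(3,0) = 122.3196; S(3,1) = 104.2339; S(3,2) = 88.8223; S(3,3) = 75.6893
  k=4: S(4,0) = 132.5072; S(4,1) = 112.9152; S(4,2) = 96.2200; S(4,3) = 81.9933; S(4,4) = 69.8701
Terminal payoffs V(N, i) = max(K - S_T, 0):
  V(4,0) = 0.000000; V(4,1) = 0.000000; V(4,2) = 2.500000; V(4,3) = 16.726725; V(4,4) = 28.849940
Backward induction: V(k, i) = exp(-r*dt) * [p * V(k+1, i) + (1-p) * V(k+1, i+1)]; then take max(V_cont, immediate exercise) for American.
  V(3,0) = exp(-r*dt) * [p*0.000000 + (1-p)*0.000000] = 0.000000; exercise = 0.000000; V(3,0) = max -> 0.000000
  V(3,1) = exp(-r*dt) * [p*0.000000 + (1-p)*2.500000] = 1.310291; exercise = 0.000000; V(3,1) = max -> 1.310291
  V(3,2) = exp(-r*dt) * [p*2.500000 + (1-p)*16.726725] = 9.955678; exercise = 9.897745; V(3,2) = max -> 9.955678
  V(3,3) = exp(-r*dt) * [p*16.726725 + (1-p)*28.849940] = 23.075474; exercise = 23.030667; V(3,3) = max -> 23.075474
  V(2,0) = exp(-r*dt) * [p*0.000000 + (1-p)*1.310291] = 0.686745; exercise = 0.000000; V(2,0) = max -> 0.686745
  V(2,1) = exp(-r*dt) * [p*1.310291 + (1-p)*9.955678] = 5.841070; exercise = 2.500000; V(2,1) = max -> 5.841070
  V(2,2) = exp(-r*dt) * [p*9.955678 + (1-p)*23.075474] = 16.828867; exercise = 16.726725; V(2,2) = max -> 16.828867
  V(1,0) = exp(-r*dt) * [p*0.686745 + (1-p)*5.841070] = 3.387996; exercise = 0.000000; V(1,0) = max -> 3.387996
  V(1,1) = exp(-r*dt) * [p*5.841070 + (1-p)*16.828867] = 11.598129; exercise = 9.897745; V(1,1) = max -> 11.598129
  V(0,0) = exp(-r*dt) * [p*3.387996 + (1-p)*11.598129] = 7.690002; exercise = 2.500000; V(0,0) = max -> 7.690002

Answer: Price = V(0,0) = 7.6900


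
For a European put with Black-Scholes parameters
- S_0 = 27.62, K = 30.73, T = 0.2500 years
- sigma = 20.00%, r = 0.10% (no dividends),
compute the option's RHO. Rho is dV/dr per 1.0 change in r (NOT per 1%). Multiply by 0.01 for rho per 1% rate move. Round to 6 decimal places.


Answer: Rho = -6.662641

Derivation:
d1 = -1.0144922816; d2 = -1.1144922816
phi(d1) = 0.2384642612; exp(-qT) = 1.0000000000; exp(-rT) = 0.9997500312
N(-d2) = 0.8674659731
Rho = -K*T*exp(-rT)*N(-d2) = -30.7300 * 0.2500 * 0.9997500312 * 0.8674659731 = -6.662641


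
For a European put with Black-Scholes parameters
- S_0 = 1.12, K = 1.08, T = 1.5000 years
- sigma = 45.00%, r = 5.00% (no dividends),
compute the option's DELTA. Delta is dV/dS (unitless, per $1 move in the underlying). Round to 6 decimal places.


d1 = 0.4776371532; d2 = -0.0734980390
phi(d1) = 0.3559349967; exp(-qT) = 1.0000000000; exp(-rT) = 0.9277434863
N(-d1) = 0.3164542412
Delta = -exp(-qT) * N(-d1) = -1.0000000000 * 0.3164542412 = -0.316454

Answer: Delta = -0.316454


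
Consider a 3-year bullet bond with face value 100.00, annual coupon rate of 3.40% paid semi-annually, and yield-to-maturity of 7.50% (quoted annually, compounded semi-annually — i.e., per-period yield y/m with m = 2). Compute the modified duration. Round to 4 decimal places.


Answer: Modified duration = 2.7650

Derivation:
Coupon per period c = face * coupon_rate / m = 1.700000
Periods per year m = 2; per-period yield y/m = 0.037500
Number of cashflows N = 6
Cashflows (t years, CF_t, discount factor 1/(1+y/m)^(m*t), PV):
  t = 0.5000: CF_t = 1.700000, DF = 0.963855, PV = 1.638554
  t = 1.0000: CF_t = 1.700000, DF = 0.929017, PV = 1.579329
  t = 1.5000: CF_t = 1.700000, DF = 0.895438, PV = 1.522245
  t = 2.0000: CF_t = 1.700000, DF = 0.863073, PV = 1.467224
  t = 2.5000: CF_t = 1.700000, DF = 0.831878, PV = 1.414192
  t = 3.0000: CF_t = 101.700000, DF = 0.801810, PV = 81.544058
Price P = sum_t PV_t = 89.165603
First compute Macaulay numerator sum_t t * PV_t:
  t * PV_t at t = 0.5000: 0.819277
  t * PV_t at t = 1.0000: 1.579329
  t * PV_t at t = 1.5000: 2.283368
  t * PV_t at t = 2.0000: 2.934449
  t * PV_t at t = 2.5000: 3.535480
  t * PV_t at t = 3.0000: 244.632174
Macaulay duration D = 255.784077 / 89.165603 = 2.868641
Modified duration = D / (1 + y/m) = 2.868641 / (1 + 0.037500) = 2.764955


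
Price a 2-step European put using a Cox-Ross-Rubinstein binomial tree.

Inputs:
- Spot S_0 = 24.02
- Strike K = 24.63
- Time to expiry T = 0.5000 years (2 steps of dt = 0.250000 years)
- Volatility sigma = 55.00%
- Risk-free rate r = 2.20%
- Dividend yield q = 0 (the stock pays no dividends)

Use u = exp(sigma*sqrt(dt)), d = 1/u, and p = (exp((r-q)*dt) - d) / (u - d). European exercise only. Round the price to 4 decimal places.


dt = T/N = 0.250000
u = exp(sigma*sqrt(dt)) = 1.316531; d = 1/u = 0.759572
p = (exp((r-q)*dt) - d) / (u - d) = 0.441582
Discount per step: exp(-r*dt) = 0.994515
Stock lattice S(k, i) with i counting down-moves:
  k=0: S(0,0) = 24.0200
  k=1: S(1,0) = 31.6231; S(1,1) = 18.2449
  k=2: S(2,0) = 41.6327; S(2,1) = 24.0200; S(2,2) = 13.8583
Terminal payoffs V(N, i) = max(K - S_T, 0):
  V(2,0) = 0.000000; V(2,1) = 0.610000; V(2,2) = 10.771666
Backward induction: V(k, i) = exp(-r*dt) * [p * V(k+1, i) + (1-p) * V(k+1, i+1)].
  V(1,0) = exp(-r*dt) * [p*0.000000 + (1-p)*0.610000] = 0.338766
  V(1,1) = exp(-r*dt) * [p*0.610000 + (1-p)*10.771666] = 6.249984
  V(0,0) = exp(-r*dt) * [p*0.338766 + (1-p)*6.249984] = 3.619732

Answer: Price = V(0,0) = 3.6197


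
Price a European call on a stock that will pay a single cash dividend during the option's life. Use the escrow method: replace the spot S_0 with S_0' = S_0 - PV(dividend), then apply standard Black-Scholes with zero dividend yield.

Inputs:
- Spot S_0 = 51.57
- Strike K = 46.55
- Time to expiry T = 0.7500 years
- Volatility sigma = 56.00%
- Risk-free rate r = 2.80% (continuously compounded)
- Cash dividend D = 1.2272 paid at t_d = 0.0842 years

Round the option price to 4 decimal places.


PV(D) = D * exp(-r * t_d) = 1.2272 * 0.99764518 = 1.22431016
S_0' = S_0 - PV(D) = 51.5700 - 1.22431016 = 50.34568984
d1 = (ln(S_0'/K) + (r + sigma^2/2)*T) / (sigma*sqrt(T)) = 0.44741761
d2 = d1 - sigma*sqrt(T) = -0.03755662
exp(-rT) = 0.97921896
N(d1) = 0.67271322; N(d2) = 0.48502060
C = S_0' * N(d1) - K * exp(-rT) * N(d2) = 50.34568984 * 0.67271322 - 46.5500 * 0.97921896 * 0.48502060 = 11.7597

Answer: Price = 11.7597


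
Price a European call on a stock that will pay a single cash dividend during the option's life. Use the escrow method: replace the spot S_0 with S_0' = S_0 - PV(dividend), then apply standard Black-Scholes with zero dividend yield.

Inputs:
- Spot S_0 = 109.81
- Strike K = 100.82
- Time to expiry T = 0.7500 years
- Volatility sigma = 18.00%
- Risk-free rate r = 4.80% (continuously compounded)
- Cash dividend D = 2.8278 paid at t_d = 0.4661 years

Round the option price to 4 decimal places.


Answer: Price = 12.4022

Derivation:
PV(D) = D * exp(-r * t_d) = 2.8278 * 0.97787562 = 2.76523666
S_0' = S_0 - PV(D) = 109.8100 - 2.76523666 = 107.04476334
d1 = (ln(S_0'/K) + (r + sigma^2/2)*T) / (sigma*sqrt(T)) = 0.69320745
d2 = d1 - sigma*sqrt(T) = 0.53732288
exp(-rT) = 0.96464029
N(d1) = 0.75591031; N(d2) = 0.70447770
C = S_0' * N(d1) - K * exp(-rT) * N(d2) = 107.04476334 * 0.75591031 - 100.8200 * 0.96464029 * 0.70447770 = 12.4022


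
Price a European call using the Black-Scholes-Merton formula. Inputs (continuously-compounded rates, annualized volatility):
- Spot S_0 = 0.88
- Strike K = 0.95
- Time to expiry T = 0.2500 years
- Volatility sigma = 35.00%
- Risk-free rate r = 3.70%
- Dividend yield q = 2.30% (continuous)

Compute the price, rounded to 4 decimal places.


Answer: Price = 0.0356

Derivation:
d1 = (ln(S/K) + (r - q + 0.5*sigma^2) * T) / (sigma * sqrt(T)) = -0.32987187
d2 = d1 - sigma * sqrt(T) = -0.50487187
exp(-rT) = 0.99079265; exp(-qT) = 0.99426650
C = S_0 * exp(-qT) * N(d1) - K * exp(-rT) * N(d2)
N(d1) = 0.37074839; N(d2) = 0.30682442
C = 0.8800 * 0.99426650 * 0.37074839 - 0.9500 * 0.99079265 * 0.30682442 = 0.0356


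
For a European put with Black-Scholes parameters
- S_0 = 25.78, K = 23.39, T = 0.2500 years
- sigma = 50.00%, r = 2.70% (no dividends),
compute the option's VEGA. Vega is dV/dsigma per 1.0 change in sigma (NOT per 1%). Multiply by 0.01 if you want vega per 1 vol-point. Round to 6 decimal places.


Answer: Vega = 4.441914

Derivation:
d1 = 0.5411616677; d2 = 0.2911616677
phi(d1) = 0.3446015322; exp(-qT) = 1.0000000000; exp(-rT) = 0.9932727301
Vega = S * exp(-qT) * phi(d1) * sqrt(T) = 25.7800 * 1.0000000000 * 0.3446015322 * 0.5000000000 = 4.441914


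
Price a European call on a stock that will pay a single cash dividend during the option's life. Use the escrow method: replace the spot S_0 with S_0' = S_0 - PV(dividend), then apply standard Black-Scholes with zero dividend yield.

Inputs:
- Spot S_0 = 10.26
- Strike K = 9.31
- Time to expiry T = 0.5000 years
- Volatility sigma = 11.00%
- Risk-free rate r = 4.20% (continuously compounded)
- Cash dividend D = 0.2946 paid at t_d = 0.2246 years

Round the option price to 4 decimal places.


Answer: Price = 0.8978

Derivation:
PV(D) = D * exp(-r * t_d) = 0.2946 * 0.99061115 = 0.29183405
S_0' = S_0 - PV(D) = 10.2600 - 0.29183405 = 9.96816595
d1 = (ln(S_0'/K) + (r + sigma^2/2)*T) / (sigma*sqrt(T)) = 1.18707183
d2 = d1 - sigma*sqrt(T) = 1.10929008
exp(-rT) = 0.97921896
N(d1) = 0.88240036; N(d2) = 0.86634747
C = S_0' * N(d1) - K * exp(-rT) * N(d2) = 9.96816595 * 0.88240036 - 9.3100 * 0.97921896 * 0.86634747 = 0.8978
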